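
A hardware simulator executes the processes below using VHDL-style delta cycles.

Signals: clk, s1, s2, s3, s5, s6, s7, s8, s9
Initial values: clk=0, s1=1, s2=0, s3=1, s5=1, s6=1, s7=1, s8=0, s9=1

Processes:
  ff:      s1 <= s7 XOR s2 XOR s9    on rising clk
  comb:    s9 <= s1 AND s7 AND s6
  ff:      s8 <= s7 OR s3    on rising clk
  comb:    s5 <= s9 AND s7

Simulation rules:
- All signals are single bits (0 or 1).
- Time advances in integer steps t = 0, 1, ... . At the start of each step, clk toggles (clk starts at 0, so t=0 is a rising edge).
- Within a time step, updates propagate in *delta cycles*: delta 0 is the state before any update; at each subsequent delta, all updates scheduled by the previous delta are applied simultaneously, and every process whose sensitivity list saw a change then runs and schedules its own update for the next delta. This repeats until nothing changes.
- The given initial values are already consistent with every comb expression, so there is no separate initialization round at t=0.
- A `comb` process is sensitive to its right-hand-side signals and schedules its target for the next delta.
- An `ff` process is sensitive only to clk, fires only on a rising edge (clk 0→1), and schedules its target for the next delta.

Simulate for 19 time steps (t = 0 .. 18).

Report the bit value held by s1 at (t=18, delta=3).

t=0 Δ0: s5=1 s6=1 s2=0 s8=0 clk=0 s1=1 s3=1 s9=1 s7=1
  Δ1: clk:0→1
  Δ2: s8:0→1, s1:1→0
  Δ3: s9:1→0
  Δ4: s5:1→0
  (4Δ to stable)
t=1 Δ0: s5=0 s6=1 s2=0 s8=1 clk=1 s1=0 s3=1 s9=0 s7=1
  Δ1: clk:1→0
  (1Δ to stable)
t=2 Δ0: s5=0 s6=1 s2=0 s8=1 clk=0 s1=0 s3=1 s9=0 s7=1
  Δ1: clk:0→1
  Δ2: s1:0→1
  Δ3: s9:0→1
  Δ4: s5:0→1
  (4Δ to stable)
t=3 Δ0: s5=1 s6=1 s2=0 s8=1 clk=1 s1=1 s3=1 s9=1 s7=1
  Δ1: clk:1→0
  (1Δ to stable)
t=4 Δ0: s5=1 s6=1 s2=0 s8=1 clk=0 s1=1 s3=1 s9=1 s7=1
  Δ1: clk:0→1
  Δ2: s1:1→0
  Δ3: s9:1→0
  Δ4: s5:1→0
  (4Δ to stable)
t=5 Δ0: s5=0 s6=1 s2=0 s8=1 clk=1 s1=0 s3=1 s9=0 s7=1
  Δ1: clk:1→0
  (1Δ to stable)
t=6 Δ0: s5=0 s6=1 s2=0 s8=1 clk=0 s1=0 s3=1 s9=0 s7=1
  Δ1: clk:0→1
  Δ2: s1:0→1
  Δ3: s9:0→1
  Δ4: s5:0→1
  (4Δ to stable)
t=7 Δ0: s5=1 s6=1 s2=0 s8=1 clk=1 s1=1 s3=1 s9=1 s7=1
  Δ1: clk:1→0
  (1Δ to stable)
t=8 Δ0: s5=1 s6=1 s2=0 s8=1 clk=0 s1=1 s3=1 s9=1 s7=1
  Δ1: clk:0→1
  Δ2: s1:1→0
  Δ3: s9:1→0
  Δ4: s5:1→0
  (4Δ to stable)
t=9 Δ0: s5=0 s6=1 s2=0 s8=1 clk=1 s1=0 s3=1 s9=0 s7=1
  Δ1: clk:1→0
  (1Δ to stable)
t=10 Δ0: s5=0 s6=1 s2=0 s8=1 clk=0 s1=0 s3=1 s9=0 s7=1
  Δ1: clk:0→1
  Δ2: s1:0→1
  Δ3: s9:0→1
  Δ4: s5:0→1
  (4Δ to stable)
t=11 Δ0: s5=1 s6=1 s2=0 s8=1 clk=1 s1=1 s3=1 s9=1 s7=1
  Δ1: clk:1→0
  (1Δ to stable)
t=12 Δ0: s5=1 s6=1 s2=0 s8=1 clk=0 s1=1 s3=1 s9=1 s7=1
  Δ1: clk:0→1
  Δ2: s1:1→0
  Δ3: s9:1→0
  Δ4: s5:1→0
  (4Δ to stable)
t=13 Δ0: s5=0 s6=1 s2=0 s8=1 clk=1 s1=0 s3=1 s9=0 s7=1
  Δ1: clk:1→0
  (1Δ to stable)
t=14 Δ0: s5=0 s6=1 s2=0 s8=1 clk=0 s1=0 s3=1 s9=0 s7=1
  Δ1: clk:0→1
  Δ2: s1:0→1
  Δ3: s9:0→1
  Δ4: s5:0→1
  (4Δ to stable)
t=15 Δ0: s5=1 s6=1 s2=0 s8=1 clk=1 s1=1 s3=1 s9=1 s7=1
  Δ1: clk:1→0
  (1Δ to stable)
t=16 Δ0: s5=1 s6=1 s2=0 s8=1 clk=0 s1=1 s3=1 s9=1 s7=1
  Δ1: clk:0→1
  Δ2: s1:1→0
  Δ3: s9:1→0
  Δ4: s5:1→0
  (4Δ to stable)
t=17 Δ0: s5=0 s6=1 s2=0 s8=1 clk=1 s1=0 s3=1 s9=0 s7=1
  Δ1: clk:1→0
  (1Δ to stable)
t=18 Δ0: s5=0 s6=1 s2=0 s8=1 clk=0 s1=0 s3=1 s9=0 s7=1
  Δ1: clk:0→1
  Δ2: s1:0→1
  Δ3: s9:0→1
  Δ4: s5:0→1
  (4Δ to stable)

1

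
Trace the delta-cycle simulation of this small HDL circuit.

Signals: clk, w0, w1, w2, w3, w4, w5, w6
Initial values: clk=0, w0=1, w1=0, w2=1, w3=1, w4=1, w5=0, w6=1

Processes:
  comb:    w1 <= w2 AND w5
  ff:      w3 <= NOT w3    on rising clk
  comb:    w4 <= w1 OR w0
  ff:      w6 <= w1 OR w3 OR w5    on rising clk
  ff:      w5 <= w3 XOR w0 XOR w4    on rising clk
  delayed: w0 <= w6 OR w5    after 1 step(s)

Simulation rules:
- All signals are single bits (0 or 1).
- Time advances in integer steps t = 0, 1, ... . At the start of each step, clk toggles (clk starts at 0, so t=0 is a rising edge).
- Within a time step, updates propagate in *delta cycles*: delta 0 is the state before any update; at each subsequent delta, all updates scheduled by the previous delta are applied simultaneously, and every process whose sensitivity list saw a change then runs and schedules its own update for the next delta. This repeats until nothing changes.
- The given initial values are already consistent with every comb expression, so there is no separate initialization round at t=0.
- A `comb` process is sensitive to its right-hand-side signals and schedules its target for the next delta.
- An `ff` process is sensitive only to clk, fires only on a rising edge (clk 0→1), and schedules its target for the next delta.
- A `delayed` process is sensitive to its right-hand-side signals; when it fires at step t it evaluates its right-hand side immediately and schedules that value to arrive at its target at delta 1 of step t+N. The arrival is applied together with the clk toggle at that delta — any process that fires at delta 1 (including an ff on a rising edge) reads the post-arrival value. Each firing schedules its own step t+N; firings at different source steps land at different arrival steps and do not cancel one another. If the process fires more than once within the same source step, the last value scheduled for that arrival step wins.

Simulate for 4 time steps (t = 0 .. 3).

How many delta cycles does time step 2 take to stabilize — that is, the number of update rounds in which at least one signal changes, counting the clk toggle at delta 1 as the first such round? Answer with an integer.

3

[bits: w5,w3,w1,w4,clk,w6,w2,w0]
t=0: Δ0=01010111 Δ1=01011111 Δ2=10011111 Δ3=10111111 | 3Δ
t=1: Δ0=10111111 Δ1=10110111 | 1Δ
t=2: Δ0=10110111 Δ1=10111111 Δ2=01111111 Δ3=01011111 | 3Δ
t=3: Δ0=01011111 Δ1=01010111 | 1Δ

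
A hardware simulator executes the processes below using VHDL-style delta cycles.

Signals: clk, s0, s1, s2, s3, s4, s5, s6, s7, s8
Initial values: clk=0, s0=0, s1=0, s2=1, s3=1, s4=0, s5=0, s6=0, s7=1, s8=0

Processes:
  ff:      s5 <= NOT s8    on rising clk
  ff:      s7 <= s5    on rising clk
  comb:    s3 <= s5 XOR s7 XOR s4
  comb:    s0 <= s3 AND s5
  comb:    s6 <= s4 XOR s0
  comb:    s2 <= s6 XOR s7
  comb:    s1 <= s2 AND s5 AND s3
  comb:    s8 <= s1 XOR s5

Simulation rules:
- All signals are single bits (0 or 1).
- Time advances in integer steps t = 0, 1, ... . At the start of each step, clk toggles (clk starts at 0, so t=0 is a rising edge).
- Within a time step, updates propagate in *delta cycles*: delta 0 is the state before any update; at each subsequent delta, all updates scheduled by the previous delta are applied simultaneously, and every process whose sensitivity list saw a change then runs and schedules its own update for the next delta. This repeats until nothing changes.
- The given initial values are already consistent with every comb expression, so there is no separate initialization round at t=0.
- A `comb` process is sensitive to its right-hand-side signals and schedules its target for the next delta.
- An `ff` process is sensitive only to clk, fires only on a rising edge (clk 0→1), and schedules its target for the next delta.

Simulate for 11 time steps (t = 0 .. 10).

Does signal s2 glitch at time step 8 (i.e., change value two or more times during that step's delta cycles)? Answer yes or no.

yes

t=0 Δ0: clk=0 s4=0 s7=1 s8=0 s6=0 s5=0 s0=0 s2=1 s1=0 s3=1
  Δ1: clk:0→1
  Δ2: s7:1→0, s5:0→1
  Δ3: s8:0→1, s0:0→1, s2:1→0, s1:0→1
  Δ4: s8:1→0, s6:0→1, s1:1→0
  Δ5: s8:0→1, s2:0→1
  Δ6: s1:0→1
  Δ7: s8:1→0
  (7Δ to stable)
t=1 Δ0: clk=1 s4=0 s7=0 s8=0 s6=1 s5=1 s0=1 s2=1 s1=1 s3=1
  Δ1: clk:1→0
  (1Δ to stable)
t=2 Δ0: clk=0 s4=0 s7=0 s8=0 s6=1 s5=1 s0=1 s2=1 s1=1 s3=1
  Δ1: clk:0→1
  Δ2: s7:0→1
  Δ3: s2:1→0, s3:1→0
  Δ4: s0:1→0, s1:1→0
  Δ5: s8:0→1, s6:1→0
  Δ6: s2:0→1
  (6Δ to stable)
t=3 Δ0: clk=1 s4=0 s7=1 s8=1 s6=0 s5=1 s0=0 s2=1 s1=0 s3=0
  Δ1: clk:1→0
  (1Δ to stable)
t=4 Δ0: clk=0 s4=0 s7=1 s8=1 s6=0 s5=1 s0=0 s2=1 s1=0 s3=0
  Δ1: clk:0→1
  Δ2: s5:1→0
  Δ3: s8:1→0, s3:0→1
  (3Δ to stable)
t=5 Δ0: clk=1 s4=0 s7=1 s8=0 s6=0 s5=0 s0=0 s2=1 s1=0 s3=1
  Δ1: clk:1→0
  (1Δ to stable)
t=6 Δ0: clk=0 s4=0 s7=1 s8=0 s6=0 s5=0 s0=0 s2=1 s1=0 s3=1
  Δ1: clk:0→1
  Δ2: s7:1→0, s5:0→1
  Δ3: s8:0→1, s0:0→1, s2:1→0, s1:0→1
  Δ4: s8:1→0, s6:0→1, s1:1→0
  Δ5: s8:0→1, s2:0→1
  Δ6: s1:0→1
  Δ7: s8:1→0
  (7Δ to stable)
t=7 Δ0: clk=1 s4=0 s7=0 s8=0 s6=1 s5=1 s0=1 s2=1 s1=1 s3=1
  Δ1: clk:1→0
  (1Δ to stable)
t=8 Δ0: clk=0 s4=0 s7=0 s8=0 s6=1 s5=1 s0=1 s2=1 s1=1 s3=1
  Δ1: clk:0→1
  Δ2: s7:0→1
  Δ3: s2:1→0, s3:1→0
  Δ4: s0:1→0, s1:1→0
  Δ5: s8:0→1, s6:1→0
  Δ6: s2:0→1
  (6Δ to stable)
t=9 Δ0: clk=1 s4=0 s7=1 s8=1 s6=0 s5=1 s0=0 s2=1 s1=0 s3=0
  Δ1: clk:1→0
  (1Δ to stable)
t=10 Δ0: clk=0 s4=0 s7=1 s8=1 s6=0 s5=1 s0=0 s2=1 s1=0 s3=0
  Δ1: clk:0→1
  Δ2: s5:1→0
  Δ3: s8:1→0, s3:0→1
  (3Δ to stable)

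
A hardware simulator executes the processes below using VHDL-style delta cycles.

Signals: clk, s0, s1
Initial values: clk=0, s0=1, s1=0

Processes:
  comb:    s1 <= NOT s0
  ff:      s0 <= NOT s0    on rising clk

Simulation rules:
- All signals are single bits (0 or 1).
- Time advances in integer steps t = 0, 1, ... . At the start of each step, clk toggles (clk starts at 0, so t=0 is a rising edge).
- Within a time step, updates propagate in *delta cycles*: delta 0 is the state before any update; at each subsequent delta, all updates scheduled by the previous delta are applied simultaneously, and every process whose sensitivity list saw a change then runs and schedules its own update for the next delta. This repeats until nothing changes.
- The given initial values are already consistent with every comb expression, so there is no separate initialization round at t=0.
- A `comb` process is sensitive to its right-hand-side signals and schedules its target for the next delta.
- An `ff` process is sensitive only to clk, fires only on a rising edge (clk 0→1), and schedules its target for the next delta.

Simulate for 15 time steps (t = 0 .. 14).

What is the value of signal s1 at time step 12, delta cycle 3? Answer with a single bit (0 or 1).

[bits: s0,clk,s1]
t=0: Δ0=100 Δ1=110 Δ2=010 Δ3=011 | 3Δ
t=1: Δ0=011 Δ1=001 | 1Δ
t=2: Δ0=001 Δ1=011 Δ2=111 Δ3=110 | 3Δ
t=3: Δ0=110 Δ1=100 | 1Δ
t=4: Δ0=100 Δ1=110 Δ2=010 Δ3=011 | 3Δ
t=5: Δ0=011 Δ1=001 | 1Δ
t=6: Δ0=001 Δ1=011 Δ2=111 Δ3=110 | 3Δ
t=7: Δ0=110 Δ1=100 | 1Δ
t=8: Δ0=100 Δ1=110 Δ2=010 Δ3=011 | 3Δ
t=9: Δ0=011 Δ1=001 | 1Δ
t=10: Δ0=001 Δ1=011 Δ2=111 Δ3=110 | 3Δ
t=11: Δ0=110 Δ1=100 | 1Δ
t=12: Δ0=100 Δ1=110 Δ2=010 Δ3=011 | 3Δ
t=13: Δ0=011 Δ1=001 | 1Δ
t=14: Δ0=001 Δ1=011 Δ2=111 Δ3=110 | 3Δ

1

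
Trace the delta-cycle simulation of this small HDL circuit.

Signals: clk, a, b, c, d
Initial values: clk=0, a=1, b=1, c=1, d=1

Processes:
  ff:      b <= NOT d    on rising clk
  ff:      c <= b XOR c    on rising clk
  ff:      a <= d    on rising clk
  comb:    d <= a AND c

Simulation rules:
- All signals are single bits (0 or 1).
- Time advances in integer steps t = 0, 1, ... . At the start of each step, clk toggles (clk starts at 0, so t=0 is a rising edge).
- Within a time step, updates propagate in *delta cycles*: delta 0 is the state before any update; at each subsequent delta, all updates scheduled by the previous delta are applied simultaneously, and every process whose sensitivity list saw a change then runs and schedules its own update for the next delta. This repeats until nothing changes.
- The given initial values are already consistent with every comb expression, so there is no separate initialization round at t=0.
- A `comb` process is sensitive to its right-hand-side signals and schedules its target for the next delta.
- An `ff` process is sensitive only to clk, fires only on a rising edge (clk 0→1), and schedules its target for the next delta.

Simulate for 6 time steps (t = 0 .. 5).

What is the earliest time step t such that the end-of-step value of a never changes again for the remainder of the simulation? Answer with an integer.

[bits: b,clk,a,c,d]
t=0: Δ0=10111 Δ1=11111 Δ2=01101 Δ3=01100 | 3Δ
t=1: Δ0=01100 Δ1=00100 | 1Δ
t=2: Δ0=00100 Δ1=01100 Δ2=11000 | 2Δ
t=3: Δ0=11000 Δ1=10000 | 1Δ
t=4: Δ0=10000 Δ1=11000 Δ2=11010 | 2Δ
t=5: Δ0=11010 Δ1=10010 | 1Δ

2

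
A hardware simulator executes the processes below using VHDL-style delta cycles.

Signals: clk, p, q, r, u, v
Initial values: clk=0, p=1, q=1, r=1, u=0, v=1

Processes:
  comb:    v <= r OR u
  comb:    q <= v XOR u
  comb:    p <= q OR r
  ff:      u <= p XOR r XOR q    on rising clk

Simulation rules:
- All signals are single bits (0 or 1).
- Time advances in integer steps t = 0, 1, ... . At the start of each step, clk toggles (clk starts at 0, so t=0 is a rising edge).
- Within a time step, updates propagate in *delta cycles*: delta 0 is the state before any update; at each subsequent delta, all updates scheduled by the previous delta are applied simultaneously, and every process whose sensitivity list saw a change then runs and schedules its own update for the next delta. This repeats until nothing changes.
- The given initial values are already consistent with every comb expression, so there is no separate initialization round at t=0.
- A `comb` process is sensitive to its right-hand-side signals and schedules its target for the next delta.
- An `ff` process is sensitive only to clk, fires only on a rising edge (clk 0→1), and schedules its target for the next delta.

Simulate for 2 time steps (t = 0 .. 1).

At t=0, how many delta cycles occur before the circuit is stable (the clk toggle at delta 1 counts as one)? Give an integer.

3

t0.Δ0 p=1 q=1 clk=0 u=0 r=1 v=1
t0.Δ1 p=1 q=1 clk=1 u=0 r=1 v=1
t0.Δ2 p=1 q=1 clk=1 u=1 r=1 v=1
t0.Δ3 p=1 q=0 clk=1 u=1 r=1 v=1
t1.Δ0 p=1 q=0 clk=1 u=1 r=1 v=1
t1.Δ1 p=1 q=0 clk=0 u=1 r=1 v=1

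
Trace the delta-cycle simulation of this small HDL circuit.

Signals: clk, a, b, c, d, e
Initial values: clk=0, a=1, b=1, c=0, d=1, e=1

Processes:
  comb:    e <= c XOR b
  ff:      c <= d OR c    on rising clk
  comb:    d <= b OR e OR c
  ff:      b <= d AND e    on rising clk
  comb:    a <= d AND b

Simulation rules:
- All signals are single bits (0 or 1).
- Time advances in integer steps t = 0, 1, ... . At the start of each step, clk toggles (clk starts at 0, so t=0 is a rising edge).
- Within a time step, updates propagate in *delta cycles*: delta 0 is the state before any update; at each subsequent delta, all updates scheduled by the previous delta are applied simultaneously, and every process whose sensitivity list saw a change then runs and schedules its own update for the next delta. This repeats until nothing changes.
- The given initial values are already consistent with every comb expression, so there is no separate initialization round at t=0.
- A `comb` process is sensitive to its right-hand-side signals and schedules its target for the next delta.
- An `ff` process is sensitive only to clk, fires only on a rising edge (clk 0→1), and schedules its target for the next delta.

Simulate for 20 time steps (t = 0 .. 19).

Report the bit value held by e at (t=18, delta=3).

t0.Δ0 clk=0 e=1 c=0 b=1 d=1 a=1
t0.Δ1 clk=1 e=1 c=0 b=1 d=1 a=1
t0.Δ2 clk=1 e=1 c=1 b=1 d=1 a=1
t0.Δ3 clk=1 e=0 c=1 b=1 d=1 a=1
t1.Δ0 clk=1 e=0 c=1 b=1 d=1 a=1
t1.Δ1 clk=0 e=0 c=1 b=1 d=1 a=1
t2.Δ0 clk=0 e=0 c=1 b=1 d=1 a=1
t2.Δ1 clk=1 e=0 c=1 b=1 d=1 a=1
t2.Δ2 clk=1 e=0 c=1 b=0 d=1 a=1
t2.Δ3 clk=1 e=1 c=1 b=0 d=1 a=0
t3.Δ0 clk=1 e=1 c=1 b=0 d=1 a=0
t3.Δ1 clk=0 e=1 c=1 b=0 d=1 a=0
t4.Δ0 clk=0 e=1 c=1 b=0 d=1 a=0
t4.Δ1 clk=1 e=1 c=1 b=0 d=1 a=0
t4.Δ2 clk=1 e=1 c=1 b=1 d=1 a=0
t4.Δ3 clk=1 e=0 c=1 b=1 d=1 a=1
t5.Δ0 clk=1 e=0 c=1 b=1 d=1 a=1
t5.Δ1 clk=0 e=0 c=1 b=1 d=1 a=1
t6.Δ0 clk=0 e=0 c=1 b=1 d=1 a=1
t6.Δ1 clk=1 e=0 c=1 b=1 d=1 a=1
t6.Δ2 clk=1 e=0 c=1 b=0 d=1 a=1
t6.Δ3 clk=1 e=1 c=1 b=0 d=1 a=0
t7.Δ0 clk=1 e=1 c=1 b=0 d=1 a=0
t7.Δ1 clk=0 e=1 c=1 b=0 d=1 a=0
t8.Δ0 clk=0 e=1 c=1 b=0 d=1 a=0
t8.Δ1 clk=1 e=1 c=1 b=0 d=1 a=0
t8.Δ2 clk=1 e=1 c=1 b=1 d=1 a=0
t8.Δ3 clk=1 e=0 c=1 b=1 d=1 a=1
t9.Δ0 clk=1 e=0 c=1 b=1 d=1 a=1
t9.Δ1 clk=0 e=0 c=1 b=1 d=1 a=1
t10.Δ0 clk=0 e=0 c=1 b=1 d=1 a=1
t10.Δ1 clk=1 e=0 c=1 b=1 d=1 a=1
t10.Δ2 clk=1 e=0 c=1 b=0 d=1 a=1
t10.Δ3 clk=1 e=1 c=1 b=0 d=1 a=0
t11.Δ0 clk=1 e=1 c=1 b=0 d=1 a=0
t11.Δ1 clk=0 e=1 c=1 b=0 d=1 a=0
t12.Δ0 clk=0 e=1 c=1 b=0 d=1 a=0
t12.Δ1 clk=1 e=1 c=1 b=0 d=1 a=0
t12.Δ2 clk=1 e=1 c=1 b=1 d=1 a=0
t12.Δ3 clk=1 e=0 c=1 b=1 d=1 a=1
t13.Δ0 clk=1 e=0 c=1 b=1 d=1 a=1
t13.Δ1 clk=0 e=0 c=1 b=1 d=1 a=1
t14.Δ0 clk=0 e=0 c=1 b=1 d=1 a=1
t14.Δ1 clk=1 e=0 c=1 b=1 d=1 a=1
t14.Δ2 clk=1 e=0 c=1 b=0 d=1 a=1
t14.Δ3 clk=1 e=1 c=1 b=0 d=1 a=0
t15.Δ0 clk=1 e=1 c=1 b=0 d=1 a=0
t15.Δ1 clk=0 e=1 c=1 b=0 d=1 a=0
t16.Δ0 clk=0 e=1 c=1 b=0 d=1 a=0
t16.Δ1 clk=1 e=1 c=1 b=0 d=1 a=0
t16.Δ2 clk=1 e=1 c=1 b=1 d=1 a=0
t16.Δ3 clk=1 e=0 c=1 b=1 d=1 a=1
t17.Δ0 clk=1 e=0 c=1 b=1 d=1 a=1
t17.Δ1 clk=0 e=0 c=1 b=1 d=1 a=1
t18.Δ0 clk=0 e=0 c=1 b=1 d=1 a=1
t18.Δ1 clk=1 e=0 c=1 b=1 d=1 a=1
t18.Δ2 clk=1 e=0 c=1 b=0 d=1 a=1
t18.Δ3 clk=1 e=1 c=1 b=0 d=1 a=0
t19.Δ0 clk=1 e=1 c=1 b=0 d=1 a=0
t19.Δ1 clk=0 e=1 c=1 b=0 d=1 a=0

1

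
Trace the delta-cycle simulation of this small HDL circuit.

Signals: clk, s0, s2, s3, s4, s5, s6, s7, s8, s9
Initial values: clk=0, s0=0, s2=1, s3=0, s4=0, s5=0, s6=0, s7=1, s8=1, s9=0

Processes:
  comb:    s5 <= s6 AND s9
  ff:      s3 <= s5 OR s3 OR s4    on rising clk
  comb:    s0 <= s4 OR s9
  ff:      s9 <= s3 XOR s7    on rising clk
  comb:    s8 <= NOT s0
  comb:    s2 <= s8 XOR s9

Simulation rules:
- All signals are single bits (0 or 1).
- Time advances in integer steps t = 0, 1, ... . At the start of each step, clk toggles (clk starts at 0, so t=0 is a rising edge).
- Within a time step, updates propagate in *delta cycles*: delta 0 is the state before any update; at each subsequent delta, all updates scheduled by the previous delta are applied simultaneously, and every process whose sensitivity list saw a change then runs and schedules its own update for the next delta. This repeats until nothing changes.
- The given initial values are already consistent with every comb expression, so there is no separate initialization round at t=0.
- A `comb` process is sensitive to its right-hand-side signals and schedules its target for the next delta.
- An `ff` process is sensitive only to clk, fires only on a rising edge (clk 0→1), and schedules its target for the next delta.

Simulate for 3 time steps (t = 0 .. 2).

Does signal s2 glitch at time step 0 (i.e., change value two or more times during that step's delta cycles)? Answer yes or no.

t=0 Δ0: s0=0 s3=0 s7=1 s9=0 s2=1 s4=0 s6=0 s8=1 clk=0 s5=0
  Δ1: clk:0→1
  Δ2: s9:0→1
  Δ3: s0:0→1, s2:1→0
  Δ4: s8:1→0
  Δ5: s2:0→1
  (5Δ to stable)
t=1 Δ0: s0=1 s3=0 s7=1 s9=1 s2=1 s4=0 s6=0 s8=0 clk=1 s5=0
  Δ1: clk:1→0
  (1Δ to stable)
t=2 Δ0: s0=1 s3=0 s7=1 s9=1 s2=1 s4=0 s6=0 s8=0 clk=0 s5=0
  Δ1: clk:0→1
  (1Δ to stable)

yes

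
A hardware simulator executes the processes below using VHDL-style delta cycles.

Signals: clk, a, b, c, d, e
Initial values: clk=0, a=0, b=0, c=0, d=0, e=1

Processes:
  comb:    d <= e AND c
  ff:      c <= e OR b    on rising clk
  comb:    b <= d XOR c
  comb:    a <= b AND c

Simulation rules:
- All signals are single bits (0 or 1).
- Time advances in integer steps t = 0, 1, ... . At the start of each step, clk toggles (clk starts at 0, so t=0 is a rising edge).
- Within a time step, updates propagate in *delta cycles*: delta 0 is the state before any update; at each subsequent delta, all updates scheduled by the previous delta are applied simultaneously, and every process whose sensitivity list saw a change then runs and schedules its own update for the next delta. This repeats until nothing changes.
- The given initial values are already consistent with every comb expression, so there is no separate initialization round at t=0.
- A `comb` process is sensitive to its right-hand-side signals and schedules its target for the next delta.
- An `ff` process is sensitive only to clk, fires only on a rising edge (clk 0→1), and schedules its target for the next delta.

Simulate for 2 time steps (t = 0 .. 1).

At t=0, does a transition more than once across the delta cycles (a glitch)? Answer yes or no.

[bits: b,d,e,c,clk,a]
t=0: Δ0=001000 Δ1=001010 Δ2=001110 Δ3=111110 Δ4=011111 Δ5=011110 | 5Δ
t=1: Δ0=011110 Δ1=011100 | 1Δ

yes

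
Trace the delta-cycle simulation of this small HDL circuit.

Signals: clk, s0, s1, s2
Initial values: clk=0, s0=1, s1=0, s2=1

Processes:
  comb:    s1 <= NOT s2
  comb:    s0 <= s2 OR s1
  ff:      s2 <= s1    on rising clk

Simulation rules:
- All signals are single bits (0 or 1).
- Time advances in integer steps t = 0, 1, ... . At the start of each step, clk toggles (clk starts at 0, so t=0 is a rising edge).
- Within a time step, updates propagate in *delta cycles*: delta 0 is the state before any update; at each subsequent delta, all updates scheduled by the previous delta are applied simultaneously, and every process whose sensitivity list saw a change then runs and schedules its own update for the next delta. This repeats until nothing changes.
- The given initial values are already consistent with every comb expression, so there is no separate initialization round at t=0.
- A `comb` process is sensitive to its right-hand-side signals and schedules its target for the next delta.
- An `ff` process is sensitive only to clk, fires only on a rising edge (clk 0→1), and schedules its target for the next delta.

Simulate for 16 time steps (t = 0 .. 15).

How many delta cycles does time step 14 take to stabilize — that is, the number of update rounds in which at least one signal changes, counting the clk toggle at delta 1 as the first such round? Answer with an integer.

3

t0.Δ0 s2=1 s1=0 clk=0 s0=1
t0.Δ1 s2=1 s1=0 clk=1 s0=1
t0.Δ2 s2=0 s1=0 clk=1 s0=1
t0.Δ3 s2=0 s1=1 clk=1 s0=0
t0.Δ4 s2=0 s1=1 clk=1 s0=1
t1.Δ0 s2=0 s1=1 clk=1 s0=1
t1.Δ1 s2=0 s1=1 clk=0 s0=1
t2.Δ0 s2=0 s1=1 clk=0 s0=1
t2.Δ1 s2=0 s1=1 clk=1 s0=1
t2.Δ2 s2=1 s1=1 clk=1 s0=1
t2.Δ3 s2=1 s1=0 clk=1 s0=1
t3.Δ0 s2=1 s1=0 clk=1 s0=1
t3.Δ1 s2=1 s1=0 clk=0 s0=1
t4.Δ0 s2=1 s1=0 clk=0 s0=1
t4.Δ1 s2=1 s1=0 clk=1 s0=1
t4.Δ2 s2=0 s1=0 clk=1 s0=1
t4.Δ3 s2=0 s1=1 clk=1 s0=0
t4.Δ4 s2=0 s1=1 clk=1 s0=1
t5.Δ0 s2=0 s1=1 clk=1 s0=1
t5.Δ1 s2=0 s1=1 clk=0 s0=1
t6.Δ0 s2=0 s1=1 clk=0 s0=1
t6.Δ1 s2=0 s1=1 clk=1 s0=1
t6.Δ2 s2=1 s1=1 clk=1 s0=1
t6.Δ3 s2=1 s1=0 clk=1 s0=1
t7.Δ0 s2=1 s1=0 clk=1 s0=1
t7.Δ1 s2=1 s1=0 clk=0 s0=1
t8.Δ0 s2=1 s1=0 clk=0 s0=1
t8.Δ1 s2=1 s1=0 clk=1 s0=1
t8.Δ2 s2=0 s1=0 clk=1 s0=1
t8.Δ3 s2=0 s1=1 clk=1 s0=0
t8.Δ4 s2=0 s1=1 clk=1 s0=1
t9.Δ0 s2=0 s1=1 clk=1 s0=1
t9.Δ1 s2=0 s1=1 clk=0 s0=1
t10.Δ0 s2=0 s1=1 clk=0 s0=1
t10.Δ1 s2=0 s1=1 clk=1 s0=1
t10.Δ2 s2=1 s1=1 clk=1 s0=1
t10.Δ3 s2=1 s1=0 clk=1 s0=1
t11.Δ0 s2=1 s1=0 clk=1 s0=1
t11.Δ1 s2=1 s1=0 clk=0 s0=1
t12.Δ0 s2=1 s1=0 clk=0 s0=1
t12.Δ1 s2=1 s1=0 clk=1 s0=1
t12.Δ2 s2=0 s1=0 clk=1 s0=1
t12.Δ3 s2=0 s1=1 clk=1 s0=0
t12.Δ4 s2=0 s1=1 clk=1 s0=1
t13.Δ0 s2=0 s1=1 clk=1 s0=1
t13.Δ1 s2=0 s1=1 clk=0 s0=1
t14.Δ0 s2=0 s1=1 clk=0 s0=1
t14.Δ1 s2=0 s1=1 clk=1 s0=1
t14.Δ2 s2=1 s1=1 clk=1 s0=1
t14.Δ3 s2=1 s1=0 clk=1 s0=1
t15.Δ0 s2=1 s1=0 clk=1 s0=1
t15.Δ1 s2=1 s1=0 clk=0 s0=1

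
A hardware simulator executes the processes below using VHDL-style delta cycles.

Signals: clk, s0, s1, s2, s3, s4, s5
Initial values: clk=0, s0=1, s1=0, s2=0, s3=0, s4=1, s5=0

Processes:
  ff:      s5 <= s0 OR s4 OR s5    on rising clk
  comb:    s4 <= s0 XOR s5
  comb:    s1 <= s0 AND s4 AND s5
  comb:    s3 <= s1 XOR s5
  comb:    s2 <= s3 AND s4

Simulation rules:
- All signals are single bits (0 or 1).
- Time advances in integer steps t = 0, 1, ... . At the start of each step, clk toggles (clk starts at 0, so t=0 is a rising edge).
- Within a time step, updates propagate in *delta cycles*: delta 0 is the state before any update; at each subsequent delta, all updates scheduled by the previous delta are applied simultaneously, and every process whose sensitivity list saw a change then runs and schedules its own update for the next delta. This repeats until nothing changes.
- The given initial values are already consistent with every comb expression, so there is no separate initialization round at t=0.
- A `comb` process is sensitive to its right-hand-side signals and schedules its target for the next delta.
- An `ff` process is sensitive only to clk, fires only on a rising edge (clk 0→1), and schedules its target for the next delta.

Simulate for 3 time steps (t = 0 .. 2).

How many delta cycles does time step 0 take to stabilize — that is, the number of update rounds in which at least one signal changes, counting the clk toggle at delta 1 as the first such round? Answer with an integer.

t=0 Δ0: s5=0 clk=0 s0=1 s3=0 s2=0 s4=1 s1=0
  Δ1: clk:0→1
  Δ2: s5:0→1
  Δ3: s3:0→1, s4:1→0, s1:0→1
  Δ4: s3:1→0, s1:1→0
  Δ5: s3:0→1
  (5Δ to stable)
t=1 Δ0: s5=1 clk=1 s0=1 s3=1 s2=0 s4=0 s1=0
  Δ1: clk:1→0
  (1Δ to stable)
t=2 Δ0: s5=1 clk=0 s0=1 s3=1 s2=0 s4=0 s1=0
  Δ1: clk:0→1
  (1Δ to stable)

5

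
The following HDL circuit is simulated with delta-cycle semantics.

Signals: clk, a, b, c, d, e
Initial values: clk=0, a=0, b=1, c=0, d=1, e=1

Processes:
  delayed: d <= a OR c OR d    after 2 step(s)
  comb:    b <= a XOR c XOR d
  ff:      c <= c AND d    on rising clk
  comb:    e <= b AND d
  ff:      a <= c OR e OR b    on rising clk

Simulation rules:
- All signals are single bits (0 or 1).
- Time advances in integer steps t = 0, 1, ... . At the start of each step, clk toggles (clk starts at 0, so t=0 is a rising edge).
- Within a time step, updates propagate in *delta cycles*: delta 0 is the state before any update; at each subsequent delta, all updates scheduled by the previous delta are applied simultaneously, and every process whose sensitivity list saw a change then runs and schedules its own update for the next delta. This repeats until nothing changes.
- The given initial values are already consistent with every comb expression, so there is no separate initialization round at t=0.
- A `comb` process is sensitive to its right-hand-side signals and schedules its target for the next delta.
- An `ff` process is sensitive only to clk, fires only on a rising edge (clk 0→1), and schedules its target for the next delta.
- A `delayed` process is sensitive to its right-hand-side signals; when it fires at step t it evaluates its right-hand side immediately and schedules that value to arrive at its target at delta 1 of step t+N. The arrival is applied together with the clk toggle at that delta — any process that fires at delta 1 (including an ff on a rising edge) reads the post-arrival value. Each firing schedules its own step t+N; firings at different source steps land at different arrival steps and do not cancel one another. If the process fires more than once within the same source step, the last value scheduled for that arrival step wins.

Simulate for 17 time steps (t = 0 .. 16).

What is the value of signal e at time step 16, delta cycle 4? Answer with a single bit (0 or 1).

t0.Δ0 e=1 b=1 a=0 clk=0 d=1 c=0
t0.Δ1 e=1 b=1 a=0 clk=1 d=1 c=0
t0.Δ2 e=1 b=1 a=1 clk=1 d=1 c=0
t0.Δ3 e=1 b=0 a=1 clk=1 d=1 c=0
t0.Δ4 e=0 b=0 a=1 clk=1 d=1 c=0
t1.Δ0 e=0 b=0 a=1 clk=1 d=1 c=0
t1.Δ1 e=0 b=0 a=1 clk=0 d=1 c=0
t2.Δ0 e=0 b=0 a=1 clk=0 d=1 c=0
t2.Δ1 e=0 b=0 a=1 clk=1 d=1 c=0
t2.Δ2 e=0 b=0 a=0 clk=1 d=1 c=0
t2.Δ3 e=0 b=1 a=0 clk=1 d=1 c=0
t2.Δ4 e=1 b=1 a=0 clk=1 d=1 c=0
t3.Δ0 e=1 b=1 a=0 clk=1 d=1 c=0
t3.Δ1 e=1 b=1 a=0 clk=0 d=1 c=0
t4.Δ0 e=1 b=1 a=0 clk=0 d=1 c=0
t4.Δ1 e=1 b=1 a=0 clk=1 d=1 c=0
t4.Δ2 e=1 b=1 a=1 clk=1 d=1 c=0
t4.Δ3 e=1 b=0 a=1 clk=1 d=1 c=0
t4.Δ4 e=0 b=0 a=1 clk=1 d=1 c=0
t5.Δ0 e=0 b=0 a=1 clk=1 d=1 c=0
t5.Δ1 e=0 b=0 a=1 clk=0 d=1 c=0
t6.Δ0 e=0 b=0 a=1 clk=0 d=1 c=0
t6.Δ1 e=0 b=0 a=1 clk=1 d=1 c=0
t6.Δ2 e=0 b=0 a=0 clk=1 d=1 c=0
t6.Δ3 e=0 b=1 a=0 clk=1 d=1 c=0
t6.Δ4 e=1 b=1 a=0 clk=1 d=1 c=0
t7.Δ0 e=1 b=1 a=0 clk=1 d=1 c=0
t7.Δ1 e=1 b=1 a=0 clk=0 d=1 c=0
t8.Δ0 e=1 b=1 a=0 clk=0 d=1 c=0
t8.Δ1 e=1 b=1 a=0 clk=1 d=1 c=0
t8.Δ2 e=1 b=1 a=1 clk=1 d=1 c=0
t8.Δ3 e=1 b=0 a=1 clk=1 d=1 c=0
t8.Δ4 e=0 b=0 a=1 clk=1 d=1 c=0
t9.Δ0 e=0 b=0 a=1 clk=1 d=1 c=0
t9.Δ1 e=0 b=0 a=1 clk=0 d=1 c=0
t10.Δ0 e=0 b=0 a=1 clk=0 d=1 c=0
t10.Δ1 e=0 b=0 a=1 clk=1 d=1 c=0
t10.Δ2 e=0 b=0 a=0 clk=1 d=1 c=0
t10.Δ3 e=0 b=1 a=0 clk=1 d=1 c=0
t10.Δ4 e=1 b=1 a=0 clk=1 d=1 c=0
t11.Δ0 e=1 b=1 a=0 clk=1 d=1 c=0
t11.Δ1 e=1 b=1 a=0 clk=0 d=1 c=0
t12.Δ0 e=1 b=1 a=0 clk=0 d=1 c=0
t12.Δ1 e=1 b=1 a=0 clk=1 d=1 c=0
t12.Δ2 e=1 b=1 a=1 clk=1 d=1 c=0
t12.Δ3 e=1 b=0 a=1 clk=1 d=1 c=0
t12.Δ4 e=0 b=0 a=1 clk=1 d=1 c=0
t13.Δ0 e=0 b=0 a=1 clk=1 d=1 c=0
t13.Δ1 e=0 b=0 a=1 clk=0 d=1 c=0
t14.Δ0 e=0 b=0 a=1 clk=0 d=1 c=0
t14.Δ1 e=0 b=0 a=1 clk=1 d=1 c=0
t14.Δ2 e=0 b=0 a=0 clk=1 d=1 c=0
t14.Δ3 e=0 b=1 a=0 clk=1 d=1 c=0
t14.Δ4 e=1 b=1 a=0 clk=1 d=1 c=0
t15.Δ0 e=1 b=1 a=0 clk=1 d=1 c=0
t15.Δ1 e=1 b=1 a=0 clk=0 d=1 c=0
t16.Δ0 e=1 b=1 a=0 clk=0 d=1 c=0
t16.Δ1 e=1 b=1 a=0 clk=1 d=1 c=0
t16.Δ2 e=1 b=1 a=1 clk=1 d=1 c=0
t16.Δ3 e=1 b=0 a=1 clk=1 d=1 c=0
t16.Δ4 e=0 b=0 a=1 clk=1 d=1 c=0

0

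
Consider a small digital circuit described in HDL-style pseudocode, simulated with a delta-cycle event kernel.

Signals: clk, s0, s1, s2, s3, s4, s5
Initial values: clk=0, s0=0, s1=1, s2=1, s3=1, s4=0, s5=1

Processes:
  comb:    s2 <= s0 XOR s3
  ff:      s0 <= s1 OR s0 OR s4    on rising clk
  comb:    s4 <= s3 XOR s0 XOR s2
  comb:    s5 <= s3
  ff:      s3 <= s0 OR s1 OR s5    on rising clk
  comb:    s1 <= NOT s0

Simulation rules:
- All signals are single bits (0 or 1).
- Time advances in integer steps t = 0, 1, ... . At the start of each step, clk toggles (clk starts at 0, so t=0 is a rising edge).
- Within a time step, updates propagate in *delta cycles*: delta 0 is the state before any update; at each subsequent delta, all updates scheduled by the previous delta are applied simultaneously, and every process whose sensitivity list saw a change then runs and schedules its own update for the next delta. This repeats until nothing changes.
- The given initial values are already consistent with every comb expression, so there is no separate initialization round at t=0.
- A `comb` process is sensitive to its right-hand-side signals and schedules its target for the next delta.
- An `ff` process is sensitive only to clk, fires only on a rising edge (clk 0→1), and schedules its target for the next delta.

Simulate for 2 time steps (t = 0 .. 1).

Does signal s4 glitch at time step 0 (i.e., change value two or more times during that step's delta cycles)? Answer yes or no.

yes

t0.Δ0 s3=1 s4=0 s0=0 clk=0 s5=1 s1=1 s2=1
t0.Δ1 s3=1 s4=0 s0=0 clk=1 s5=1 s1=1 s2=1
t0.Δ2 s3=1 s4=0 s0=1 clk=1 s5=1 s1=1 s2=1
t0.Δ3 s3=1 s4=1 s0=1 clk=1 s5=1 s1=0 s2=0
t0.Δ4 s3=1 s4=0 s0=1 clk=1 s5=1 s1=0 s2=0
t1.Δ0 s3=1 s4=0 s0=1 clk=1 s5=1 s1=0 s2=0
t1.Δ1 s3=1 s4=0 s0=1 clk=0 s5=1 s1=0 s2=0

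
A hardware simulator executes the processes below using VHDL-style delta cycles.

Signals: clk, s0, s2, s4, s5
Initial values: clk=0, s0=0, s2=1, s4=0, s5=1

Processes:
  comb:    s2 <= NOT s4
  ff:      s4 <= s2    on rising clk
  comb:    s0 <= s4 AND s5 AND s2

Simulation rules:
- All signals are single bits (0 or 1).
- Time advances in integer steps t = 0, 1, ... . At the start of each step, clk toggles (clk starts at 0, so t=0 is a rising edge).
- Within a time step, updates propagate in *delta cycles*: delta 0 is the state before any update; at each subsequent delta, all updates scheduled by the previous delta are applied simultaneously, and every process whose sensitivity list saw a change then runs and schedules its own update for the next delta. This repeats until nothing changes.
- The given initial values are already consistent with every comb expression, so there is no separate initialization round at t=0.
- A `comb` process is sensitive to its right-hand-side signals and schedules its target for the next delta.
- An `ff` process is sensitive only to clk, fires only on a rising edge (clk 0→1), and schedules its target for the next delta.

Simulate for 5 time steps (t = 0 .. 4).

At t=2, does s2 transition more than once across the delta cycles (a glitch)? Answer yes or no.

t0.Δ0 s5=1 s0=0 s2=1 s4=0 clk=0
t0.Δ1 s5=1 s0=0 s2=1 s4=0 clk=1
t0.Δ2 s5=1 s0=0 s2=1 s4=1 clk=1
t0.Δ3 s5=1 s0=1 s2=0 s4=1 clk=1
t0.Δ4 s5=1 s0=0 s2=0 s4=1 clk=1
t1.Δ0 s5=1 s0=0 s2=0 s4=1 clk=1
t1.Δ1 s5=1 s0=0 s2=0 s4=1 clk=0
t2.Δ0 s5=1 s0=0 s2=0 s4=1 clk=0
t2.Δ1 s5=1 s0=0 s2=0 s4=1 clk=1
t2.Δ2 s5=1 s0=0 s2=0 s4=0 clk=1
t2.Δ3 s5=1 s0=0 s2=1 s4=0 clk=1
t3.Δ0 s5=1 s0=0 s2=1 s4=0 clk=1
t3.Δ1 s5=1 s0=0 s2=1 s4=0 clk=0
t4.Δ0 s5=1 s0=0 s2=1 s4=0 clk=0
t4.Δ1 s5=1 s0=0 s2=1 s4=0 clk=1
t4.Δ2 s5=1 s0=0 s2=1 s4=1 clk=1
t4.Δ3 s5=1 s0=1 s2=0 s4=1 clk=1
t4.Δ4 s5=1 s0=0 s2=0 s4=1 clk=1

no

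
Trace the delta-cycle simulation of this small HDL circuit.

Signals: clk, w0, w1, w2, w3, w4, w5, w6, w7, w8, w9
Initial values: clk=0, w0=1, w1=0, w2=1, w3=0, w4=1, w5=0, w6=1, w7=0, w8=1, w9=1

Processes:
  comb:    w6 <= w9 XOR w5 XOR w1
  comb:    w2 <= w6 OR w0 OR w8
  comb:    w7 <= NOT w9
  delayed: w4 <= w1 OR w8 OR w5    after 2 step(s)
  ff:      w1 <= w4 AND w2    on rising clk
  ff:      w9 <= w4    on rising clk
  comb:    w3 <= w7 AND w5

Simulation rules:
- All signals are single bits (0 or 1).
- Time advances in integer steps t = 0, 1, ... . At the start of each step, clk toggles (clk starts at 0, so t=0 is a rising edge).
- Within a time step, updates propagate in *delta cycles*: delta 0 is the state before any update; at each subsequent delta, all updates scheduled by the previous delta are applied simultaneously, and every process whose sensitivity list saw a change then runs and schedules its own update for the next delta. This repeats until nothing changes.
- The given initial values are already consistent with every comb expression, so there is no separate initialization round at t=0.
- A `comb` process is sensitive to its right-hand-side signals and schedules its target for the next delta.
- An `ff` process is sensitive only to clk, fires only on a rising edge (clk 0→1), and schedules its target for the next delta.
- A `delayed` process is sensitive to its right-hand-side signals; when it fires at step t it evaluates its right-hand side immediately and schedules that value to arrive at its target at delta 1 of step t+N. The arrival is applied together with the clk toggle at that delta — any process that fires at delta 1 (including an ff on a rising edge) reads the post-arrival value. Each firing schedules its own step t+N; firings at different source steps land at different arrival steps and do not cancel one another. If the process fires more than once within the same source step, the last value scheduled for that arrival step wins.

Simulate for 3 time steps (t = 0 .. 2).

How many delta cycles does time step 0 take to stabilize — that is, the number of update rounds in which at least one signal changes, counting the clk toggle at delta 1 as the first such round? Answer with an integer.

[bits: w4,w7,w6,w2,w8,w1,w3,clk,w5,w9,w0]
t=0: Δ0=10111000011 Δ1=10111001011 Δ2=10111101011 Δ3=10011101011 | 3Δ
t=1: Δ0=10011101011 Δ1=10011100011 | 1Δ
t=2: Δ0=10011100011 Δ1=10011101011 | 1Δ

3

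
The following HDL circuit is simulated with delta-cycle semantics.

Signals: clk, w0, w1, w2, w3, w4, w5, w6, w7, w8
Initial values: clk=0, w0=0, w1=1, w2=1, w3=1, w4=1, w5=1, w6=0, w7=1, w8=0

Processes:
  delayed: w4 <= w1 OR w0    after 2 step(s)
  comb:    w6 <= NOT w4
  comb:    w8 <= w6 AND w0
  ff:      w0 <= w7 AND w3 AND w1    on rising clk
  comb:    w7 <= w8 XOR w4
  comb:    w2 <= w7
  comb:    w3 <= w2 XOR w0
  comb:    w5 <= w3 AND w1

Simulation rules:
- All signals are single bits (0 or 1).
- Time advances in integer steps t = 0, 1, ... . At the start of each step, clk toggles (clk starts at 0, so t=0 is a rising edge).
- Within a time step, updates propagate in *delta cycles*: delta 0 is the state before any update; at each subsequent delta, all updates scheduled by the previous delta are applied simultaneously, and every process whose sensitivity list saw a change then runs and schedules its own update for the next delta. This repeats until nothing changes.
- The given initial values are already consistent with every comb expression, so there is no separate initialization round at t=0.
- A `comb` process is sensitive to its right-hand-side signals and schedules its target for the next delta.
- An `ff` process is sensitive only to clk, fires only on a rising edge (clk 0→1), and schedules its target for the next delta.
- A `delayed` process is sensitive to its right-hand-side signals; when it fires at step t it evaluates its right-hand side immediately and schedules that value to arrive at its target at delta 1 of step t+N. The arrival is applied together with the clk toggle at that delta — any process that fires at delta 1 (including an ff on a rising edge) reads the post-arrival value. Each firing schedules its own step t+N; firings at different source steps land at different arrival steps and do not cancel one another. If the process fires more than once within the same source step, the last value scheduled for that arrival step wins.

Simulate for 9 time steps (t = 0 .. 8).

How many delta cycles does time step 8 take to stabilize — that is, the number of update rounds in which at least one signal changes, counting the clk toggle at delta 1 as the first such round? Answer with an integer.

t=0 Δ0: w1=1 w3=1 w2=1 w5=1 w6=0 w8=0 w0=0 clk=0 w4=1 w7=1
  Δ1: clk:0→1
  Δ2: w0:0→1
  Δ3: w3:1→0
  Δ4: w5:1→0
  (4Δ to stable)
t=1 Δ0: w1=1 w3=0 w2=1 w5=0 w6=0 w8=0 w0=1 clk=1 w4=1 w7=1
  Δ1: clk:1→0
  (1Δ to stable)
t=2 Δ0: w1=1 w3=0 w2=1 w5=0 w6=0 w8=0 w0=1 clk=0 w4=1 w7=1
  Δ1: clk:0→1
  Δ2: w0:1→0
  Δ3: w3:0→1
  Δ4: w5:0→1
  (4Δ to stable)
t=3 Δ0: w1=1 w3=1 w2=1 w5=1 w6=0 w8=0 w0=0 clk=1 w4=1 w7=1
  Δ1: clk:1→0
  (1Δ to stable)
t=4 Δ0: w1=1 w3=1 w2=1 w5=1 w6=0 w8=0 w0=0 clk=0 w4=1 w7=1
  Δ1: clk:0→1
  Δ2: w0:0→1
  Δ3: w3:1→0
  Δ4: w5:1→0
  (4Δ to stable)
t=5 Δ0: w1=1 w3=0 w2=1 w5=0 w6=0 w8=0 w0=1 clk=1 w4=1 w7=1
  Δ1: clk:1→0
  (1Δ to stable)
t=6 Δ0: w1=1 w3=0 w2=1 w5=0 w6=0 w8=0 w0=1 clk=0 w4=1 w7=1
  Δ1: clk:0→1
  Δ2: w0:1→0
  Δ3: w3:0→1
  Δ4: w5:0→1
  (4Δ to stable)
t=7 Δ0: w1=1 w3=1 w2=1 w5=1 w6=0 w8=0 w0=0 clk=1 w4=1 w7=1
  Δ1: clk:1→0
  (1Δ to stable)
t=8 Δ0: w1=1 w3=1 w2=1 w5=1 w6=0 w8=0 w0=0 clk=0 w4=1 w7=1
  Δ1: clk:0→1
  Δ2: w0:0→1
  Δ3: w3:1→0
  Δ4: w5:1→0
  (4Δ to stable)

4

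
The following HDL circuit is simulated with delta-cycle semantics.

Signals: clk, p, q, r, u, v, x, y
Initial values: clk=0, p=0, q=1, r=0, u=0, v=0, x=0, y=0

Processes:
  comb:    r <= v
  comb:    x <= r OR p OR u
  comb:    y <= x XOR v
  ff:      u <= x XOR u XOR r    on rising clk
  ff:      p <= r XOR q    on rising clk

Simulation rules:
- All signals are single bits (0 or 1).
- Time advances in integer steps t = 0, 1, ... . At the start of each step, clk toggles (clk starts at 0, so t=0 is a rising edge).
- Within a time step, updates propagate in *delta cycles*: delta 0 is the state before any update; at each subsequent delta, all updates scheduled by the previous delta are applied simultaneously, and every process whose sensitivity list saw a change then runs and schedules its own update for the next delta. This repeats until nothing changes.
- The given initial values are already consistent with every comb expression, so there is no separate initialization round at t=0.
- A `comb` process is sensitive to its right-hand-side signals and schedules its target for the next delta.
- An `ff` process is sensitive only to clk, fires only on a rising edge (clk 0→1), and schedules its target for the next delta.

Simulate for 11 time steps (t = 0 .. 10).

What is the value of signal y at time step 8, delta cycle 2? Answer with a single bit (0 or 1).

1

t=0 Δ0: u=0 x=0 clk=0 p=0 r=0 v=0 q=1 y=0
  Δ1: clk:0→1
  Δ2: p:0→1
  Δ3: x:0→1
  Δ4: y:0→1
  (4Δ to stable)
t=1 Δ0: u=0 x=1 clk=1 p=1 r=0 v=0 q=1 y=1
  Δ1: clk:1→0
  (1Δ to stable)
t=2 Δ0: u=0 x=1 clk=0 p=1 r=0 v=0 q=1 y=1
  Δ1: clk:0→1
  Δ2: u:0→1
  (2Δ to stable)
t=3 Δ0: u=1 x=1 clk=1 p=1 r=0 v=0 q=1 y=1
  Δ1: clk:1→0
  (1Δ to stable)
t=4 Δ0: u=1 x=1 clk=0 p=1 r=0 v=0 q=1 y=1
  Δ1: clk:0→1
  Δ2: u:1→0
  (2Δ to stable)
t=5 Δ0: u=0 x=1 clk=1 p=1 r=0 v=0 q=1 y=1
  Δ1: clk:1→0
  (1Δ to stable)
t=6 Δ0: u=0 x=1 clk=0 p=1 r=0 v=0 q=1 y=1
  Δ1: clk:0→1
  Δ2: u:0→1
  (2Δ to stable)
t=7 Δ0: u=1 x=1 clk=1 p=1 r=0 v=0 q=1 y=1
  Δ1: clk:1→0
  (1Δ to stable)
t=8 Δ0: u=1 x=1 clk=0 p=1 r=0 v=0 q=1 y=1
  Δ1: clk:0→1
  Δ2: u:1→0
  (2Δ to stable)
t=9 Δ0: u=0 x=1 clk=1 p=1 r=0 v=0 q=1 y=1
  Δ1: clk:1→0
  (1Δ to stable)
t=10 Δ0: u=0 x=1 clk=0 p=1 r=0 v=0 q=1 y=1
  Δ1: clk:0→1
  Δ2: u:0→1
  (2Δ to stable)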